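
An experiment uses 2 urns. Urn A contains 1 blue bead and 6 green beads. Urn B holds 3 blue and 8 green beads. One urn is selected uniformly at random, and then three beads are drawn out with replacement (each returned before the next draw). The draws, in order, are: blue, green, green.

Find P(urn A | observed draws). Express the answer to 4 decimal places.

Compute the likelihood of the observed sequence for each case: P(data | urn A) = (1/7)(6/7)(6/7) = 0.10496; P(data | urn B) = (3/11)(8/11)(8/11) = 0.14425.
The prior-weighted likelihoods are 1/2 · 0.10496 = 0.052478, 1/2 · 0.14425 = 0.072126; with total 0.1246.
Hence P(urn A | data) = (0.052478) / (0.1246) = 0.42116.

0.4212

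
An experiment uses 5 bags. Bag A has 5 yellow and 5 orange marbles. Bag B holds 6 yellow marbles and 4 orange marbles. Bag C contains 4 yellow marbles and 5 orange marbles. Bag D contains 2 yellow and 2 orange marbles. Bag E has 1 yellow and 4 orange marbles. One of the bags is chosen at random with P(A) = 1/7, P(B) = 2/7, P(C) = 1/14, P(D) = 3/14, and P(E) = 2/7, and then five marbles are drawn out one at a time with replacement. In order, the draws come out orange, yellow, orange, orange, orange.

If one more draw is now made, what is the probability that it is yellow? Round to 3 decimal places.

0.339

Under each hypothesis, the probability of the observed sequence is: P(data | bag A) = (5/10)(5/10)(5/10)(5/10)(5/10) = 0.03125; P(data | bag B) = (4/10)(6/10)(4/10)(4/10)(4/10) = 0.01536; P(data | bag C) = (5/9)(4/9)(5/9)(5/9)(5/9) = 0.042338; P(data | bag D) = (2/4)(2/4)(2/4)(2/4)(2/4) = 0.03125; P(data | bag E) = (4/5)(1/5)(4/5)(4/5)(4/5) = 0.08192.
Multiplying each by its prior: 1/7 · 0.03125 = 0.0044643, 2/7 · 0.01536 = 0.0043886, 1/14 · 0.042338 = 0.0030241, 3/14 · 0.03125 = 0.0066964, 2/7 · 0.08192 = 0.023406; with total 0.041979.
Dividing through by the total gives posterior P(bag A | data) = 0.10635, P(bag B | data) = 0.10454, P(bag C | data) = 0.072039, P(bag D | data) = 0.15952, P(bag E | data) = 0.55756.
So P(yellow next | data) = Σ P(yellow next | H) P(H | data) = (1/2)(0.10635) + (3/5)(0.10454) + (4/9)(0.072039) + (1/2)(0.15952) + (1/5)(0.55756) = 0.33919.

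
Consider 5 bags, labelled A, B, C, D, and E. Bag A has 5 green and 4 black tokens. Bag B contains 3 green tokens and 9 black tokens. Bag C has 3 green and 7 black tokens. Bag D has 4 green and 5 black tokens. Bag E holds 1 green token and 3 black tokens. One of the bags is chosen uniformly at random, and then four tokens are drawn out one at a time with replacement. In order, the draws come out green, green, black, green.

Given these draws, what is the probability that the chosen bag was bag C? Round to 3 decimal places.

0.113

For each hypothesis, P(data | H) works out to: P(data | bag A) = (5/9)(5/9)(4/9)(5/9) = 0.076208; P(data | bag B) = (3/12)(3/12)(9/12)(3/12) = 0.011719; P(data | bag C) = (3/10)(3/10)(7/10)(3/10) = 0.0189; P(data | bag D) = (4/9)(4/9)(5/9)(4/9) = 0.048773; P(data | bag E) = (1/4)(1/4)(3/4)(1/4) = 0.011719.
Weighting by the prior gives 1/5 · 0.076208 = 0.015242, 1/5 · 0.011719 = 0.0023437, 1/5 · 0.0189 = 0.00378, 1/5 · 0.048773 = 0.0097546, 1/5 · 0.011719 = 0.0023437; summing to 0.033464.
So P(bag C | data) = (0.00378) / (0.033464) = 0.11296.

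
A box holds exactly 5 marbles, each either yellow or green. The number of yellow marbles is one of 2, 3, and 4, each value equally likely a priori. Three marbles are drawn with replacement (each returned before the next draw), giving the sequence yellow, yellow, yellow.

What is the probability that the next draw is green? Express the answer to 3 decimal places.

Under each hypothesis, the probability of the observed sequence is: P(data | r = 2) = (2/5)(2/5)(2/5) = 8/125; P(data | r = 3) = (3/5)(3/5)(3/5) = 27/125; P(data | r = 4) = (4/5)(4/5)(4/5) = 64/125.
The prior-weighted likelihoods are 1/3 · 8/125 = 8/375, 1/3 · 27/125 = 9/125, 1/3 · 64/125 = 64/375; with total 33/125.
Dividing through by the total gives posterior P(r = 2 | data) = 8/99, P(r = 3 | data) = 3/11, P(r = 4 | data) = 64/99.
The predictive probability is P(green next | data) = (3/5)(8/99) + (2/5)(3/11) + (1/5)(64/99) = 142/495.

0.287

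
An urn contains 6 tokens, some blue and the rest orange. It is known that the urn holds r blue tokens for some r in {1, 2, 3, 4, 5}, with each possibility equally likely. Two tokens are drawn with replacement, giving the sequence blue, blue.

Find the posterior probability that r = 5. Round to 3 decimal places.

0.455

For each hypothesis, P(data | H) works out to: P(data | r = 1) = (1/6)(1/6) = 1/36; P(data | r = 2) = (2/6)(2/6) = 1/9; P(data | r = 3) = (3/6)(3/6) = 1/4; P(data | r = 4) = (4/6)(4/6) = 4/9; P(data | r = 5) = (5/6)(5/6) = 25/36.
Multiplying each by its prior: 1/5 · 1/36 = 1/180, 1/5 · 1/9 = 1/45, 1/5 · 1/4 = 1/20, 1/5 · 4/9 = 4/45, 1/5 · 25/36 = 5/36; these sum to 11/36.
Hence P(r = 5 | data) = (5/36) / (11/36) = 5/11.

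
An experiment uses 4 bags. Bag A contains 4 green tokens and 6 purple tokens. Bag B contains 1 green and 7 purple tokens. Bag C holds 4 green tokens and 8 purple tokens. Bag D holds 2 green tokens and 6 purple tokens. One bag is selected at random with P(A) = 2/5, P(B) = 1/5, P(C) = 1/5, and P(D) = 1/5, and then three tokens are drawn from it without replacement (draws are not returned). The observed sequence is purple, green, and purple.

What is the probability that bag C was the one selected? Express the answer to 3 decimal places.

0.210

Compute the likelihood of the observed sequence for each case: P(data | bag A) = (6/10)(4/9)(5/8) = 0.16667; P(data | bag B) = (7/8)(1/7)(6/6) = 0.125; P(data | bag C) = (8/12)(4/11)(7/10) = 0.1697; P(data | bag D) = (6/8)(2/7)(5/6) = 0.17857.
The prior-weighted likelihoods are 2/5 · 0.16667 = 0.066667, 1/5 · 0.125 = 0.025, 1/5 · 0.1697 = 0.033939, 1/5 · 0.17857 = 0.035714; with total 0.16132.
So P(bag C | data) = (0.033939) / (0.16132) = 0.21039.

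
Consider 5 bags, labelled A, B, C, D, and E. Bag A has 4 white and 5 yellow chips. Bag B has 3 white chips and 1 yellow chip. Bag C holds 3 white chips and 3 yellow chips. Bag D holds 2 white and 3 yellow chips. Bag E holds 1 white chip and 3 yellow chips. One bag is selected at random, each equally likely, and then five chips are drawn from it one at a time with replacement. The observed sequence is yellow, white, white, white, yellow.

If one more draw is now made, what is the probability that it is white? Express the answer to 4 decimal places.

Compute the likelihood of the observed sequence for each case: P(data | bag A) = (5/9)(4/9)(4/9)(4/9)(5/9) = 0.027096; P(data | bag B) = (1/4)(3/4)(3/4)(3/4)(1/4) = 0.026367; P(data | bag C) = (3/6)(3/6)(3/6)(3/6)(3/6) = 0.03125; P(data | bag D) = (3/5)(2/5)(2/5)(2/5)(3/5) = 0.02304; P(data | bag E) = (3/4)(1/4)(1/4)(1/4)(3/4) = 0.0087891.
Multiplying each by its prior: 1/5 · 0.027096 = 0.0054192, 1/5 · 0.026367 = 0.0052734, 1/5 · 0.03125 = 0.00625, 1/5 · 0.02304 = 0.004608, 1/5 · 0.0087891 = 0.0017578; these sum to 0.023308.
Normalising, the posterior is P(bag A | data) = 0.2325, P(bag B | data) = 0.22625, P(bag C | data) = 0.26814, P(bag D | data) = 0.1977, P(bag E | data) = 0.075415.
Averaging over the posterior, P(white next | data) = (4/9)(0.2325) + (3/4)(0.22625) + (1/2)(0.26814) + (2/5)(0.1977) + (1/4)(0.075415) = 0.50502.

0.5050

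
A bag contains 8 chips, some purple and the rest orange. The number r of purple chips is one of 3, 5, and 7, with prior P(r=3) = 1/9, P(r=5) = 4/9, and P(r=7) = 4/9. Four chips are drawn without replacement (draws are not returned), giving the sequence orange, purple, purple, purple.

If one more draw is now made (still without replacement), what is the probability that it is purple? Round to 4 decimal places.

0.7547

For each hypothesis, P(data | H) works out to: P(data | r = 3) = (5/8)(3/7)(2/6)(1/5) = 1/56; P(data | r = 5) = (3/8)(5/7)(4/6)(3/5) = 3/28; P(data | r = 7) = (1/8)(7/7)(6/6)(5/5) = 1/8.
The prior-weighted likelihoods are 1/9 · 1/56 = 1/504, 4/9 · 3/28 = 1/21, 4/9 · 1/8 = 1/18; with total 53/504.
The posterior is then P(r = 3 | data) = 1/53, P(r = 5 | data) = 24/53, P(r = 7 | data) = 28/53.
Averaging over the posterior, P(purple next | data) = (0)(1/53) + (1/2)(24/53) + (1)(28/53) = 40/53.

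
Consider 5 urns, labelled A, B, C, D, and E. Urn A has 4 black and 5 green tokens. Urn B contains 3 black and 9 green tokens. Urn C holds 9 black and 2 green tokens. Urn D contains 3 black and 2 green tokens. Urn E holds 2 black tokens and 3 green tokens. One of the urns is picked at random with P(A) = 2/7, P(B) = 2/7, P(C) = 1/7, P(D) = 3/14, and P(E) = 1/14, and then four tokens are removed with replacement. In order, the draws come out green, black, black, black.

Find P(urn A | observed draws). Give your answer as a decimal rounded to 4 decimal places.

0.2641

Under each hypothesis, the probability of the observed sequence is: P(data | urn A) = (5/9)(4/9)(4/9)(4/9) = 0.048773; P(data | urn B) = (9/12)(3/12)(3/12)(3/12) = 0.011719; P(data | urn C) = (2/11)(9/11)(9/11)(9/11) = 0.099583; P(data | urn D) = (2/5)(3/5)(3/5)(3/5) = 0.0864; P(data | urn E) = (3/5)(2/5)(2/5)(2/5) = 0.0384.
Weighting by the prior gives 2/7 · 0.048773 = 0.013935, 2/7 · 0.011719 = 0.0033482, 1/7 · 0.099583 = 0.014226, 3/14 · 0.0864 = 0.018514, 1/14 · 0.0384 = 0.0027429; with total 0.052767.
Therefore the posterior P(urn A | data) = (0.013935) / (0.052767) = 0.26409.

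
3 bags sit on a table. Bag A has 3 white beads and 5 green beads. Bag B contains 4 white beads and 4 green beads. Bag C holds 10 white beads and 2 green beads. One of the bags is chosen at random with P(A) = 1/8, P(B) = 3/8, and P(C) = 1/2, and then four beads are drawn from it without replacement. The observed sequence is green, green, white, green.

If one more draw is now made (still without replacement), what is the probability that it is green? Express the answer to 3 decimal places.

0.346

For each hypothesis, P(data | H) works out to: P(data | bag A) = (5/8)(4/7)(3/6)(3/5) = 0.10714; P(data | bag B) = (4/8)(3/7)(4/6)(2/5) = 0.057143; P(data | bag C) = (2/12)(1/11)(10/10)(0/9) = 0.
Multiplying each by its prior: 1/8 · 0.10714 = 0.013393, 3/8 · 0.057143 = 0.021429, 1/2 · 0 = 0; these sum to 0.034821.
Normalising, the posterior is P(bag A | data) = 0.38462, P(bag B | data) = 0.61538, P(bag C | data) = 0.
Averaging over the posterior, P(green next | data) = (1/2)(0.38462) + (1/4)(0.61538) = 0.34615.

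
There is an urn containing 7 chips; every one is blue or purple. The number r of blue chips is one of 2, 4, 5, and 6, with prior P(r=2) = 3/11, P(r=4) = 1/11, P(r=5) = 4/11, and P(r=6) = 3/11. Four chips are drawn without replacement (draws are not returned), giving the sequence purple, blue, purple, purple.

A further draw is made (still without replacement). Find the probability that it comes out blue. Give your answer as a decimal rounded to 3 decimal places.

0.375

Compute the likelihood of the observed sequence for each case: P(data | r = 2) = (5/7)(2/6)(4/5)(3/4) = 1/7; P(data | r = 4) = (3/7)(4/6)(2/5)(1/4) = 1/35; P(data | r = 5) = (2/7)(5/6)(1/5)(0/4) = 0; P(data | r = 6) = (1/7)(6/6)(0/5) = 0.
The prior-weighted likelihoods are 3/11 · 1/7 = 3/77, 1/11 · 1/35 = 1/385, 4/11 · 0 = 0, 3/11 · 0 = 0; with total 16/385.
Dividing through by the total gives posterior P(r = 2 | data) = 15/16, P(r = 4 | data) = 1/16, P(r = 5 | data) = 0, P(r = 6 | data) = 0.
So P(blue next | data) = Σ P(blue next | H) P(H | data) = (1/3)(15/16) + (1)(1/16) = 3/8.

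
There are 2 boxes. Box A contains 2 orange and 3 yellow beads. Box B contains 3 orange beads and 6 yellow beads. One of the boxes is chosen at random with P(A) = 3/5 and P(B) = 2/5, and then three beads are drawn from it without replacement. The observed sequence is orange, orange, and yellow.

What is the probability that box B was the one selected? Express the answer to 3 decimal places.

0.323

Compute the likelihood of the observed sequence for each case: P(data | box A) = (2/5)(1/4)(3/3) = 1/10; P(data | box B) = (3/9)(2/8)(6/7) = 1/14.
Multiplying each by its prior: 3/5 · 1/10 = 3/50, 2/5 · 1/14 = 1/35; these sum to 31/350.
By Bayes' rule, P(box B | data) = (1/35) / (31/350) = 10/31.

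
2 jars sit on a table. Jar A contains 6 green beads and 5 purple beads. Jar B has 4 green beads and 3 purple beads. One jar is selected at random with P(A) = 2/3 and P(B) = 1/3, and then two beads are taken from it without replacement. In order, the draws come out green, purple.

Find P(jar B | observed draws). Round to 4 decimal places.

0.3438

Compute the likelihood of the observed sequence for each case: P(data | jar A) = (6/11)(5/10) = 3/11; P(data | jar B) = (4/7)(3/6) = 2/7.
The prior-weighted likelihoods are 2/3 · 3/11 = 2/11, 1/3 · 2/7 = 2/21; summing to 64/231.
So P(jar B | data) = (2/21) / (64/231) = 11/32.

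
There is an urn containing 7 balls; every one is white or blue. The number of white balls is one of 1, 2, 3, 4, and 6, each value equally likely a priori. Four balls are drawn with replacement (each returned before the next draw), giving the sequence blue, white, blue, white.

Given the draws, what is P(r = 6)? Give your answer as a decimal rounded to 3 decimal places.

0.078

The likelihood of the observed sequence under each hypothesis: P(data | r = 1) = (6/7)(1/7)(6/7)(1/7) = 0.014994; P(data | r = 2) = (5/7)(2/7)(5/7)(2/7) = 0.041649; P(data | r = 3) = (4/7)(3/7)(4/7)(3/7) = 0.059975; P(data | r = 4) = (3/7)(4/7)(3/7)(4/7) = 0.059975; P(data | r = 6) = (1/7)(6/7)(1/7)(6/7) = 0.014994.
The prior-weighted likelihoods are 1/5 · 0.014994 = 0.0029988, 1/5 · 0.041649 = 0.0083299, 1/5 · 0.059975 = 0.011995, 1/5 · 0.059975 = 0.011995, 1/5 · 0.014994 = 0.0029988; summing to 0.038317.
Hence P(r = 6 | data) = (0.0029988) / (0.038317) = 0.078261.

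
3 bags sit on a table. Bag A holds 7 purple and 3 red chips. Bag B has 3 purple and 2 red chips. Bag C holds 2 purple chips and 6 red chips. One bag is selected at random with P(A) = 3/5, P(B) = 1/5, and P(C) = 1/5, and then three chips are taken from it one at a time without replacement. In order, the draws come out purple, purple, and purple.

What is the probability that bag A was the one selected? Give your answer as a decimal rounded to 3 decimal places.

Compute the likelihood of the observed sequence for each case: P(data | bag A) = (7/10)(6/9)(5/8) = 7/24; P(data | bag B) = (3/5)(2/4)(1/3) = 1/10; P(data | bag C) = (2/8)(1/7)(0/6) = 0.
The prior-weighted likelihoods are 3/5 · 7/24 = 7/40, 1/5 · 1/10 = 1/50, 1/5 · 0 = 0; with total 39/200.
Therefore the posterior P(bag A | data) = (7/40) / (39/200) = 35/39.

0.897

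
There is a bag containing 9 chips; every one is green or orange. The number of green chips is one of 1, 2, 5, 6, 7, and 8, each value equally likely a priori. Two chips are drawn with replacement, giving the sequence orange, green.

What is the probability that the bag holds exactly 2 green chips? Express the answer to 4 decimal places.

Under each hypothesis, the probability of the observed sequence is: P(data | r = 1) = (8/9)(1/9) = 8/81; P(data | r = 2) = (7/9)(2/9) = 14/81; P(data | r = 5) = (4/9)(5/9) = 20/81; P(data | r = 6) = (3/9)(6/9) = 2/9; P(data | r = 7) = (2/9)(7/9) = 14/81; P(data | r = 8) = (1/9)(8/9) = 8/81.
The prior-weighted likelihoods are 1/6 · 8/81 = 4/243, 1/6 · 14/81 = 7/243, 1/6 · 20/81 = 10/243, 1/6 · 2/9 = 1/27, 1/6 · 14/81 = 7/243, 1/6 · 8/81 = 4/243; these sum to 41/243.
Hence P(r = 2 | data) = (7/243) / (41/243) = 7/41.

0.1707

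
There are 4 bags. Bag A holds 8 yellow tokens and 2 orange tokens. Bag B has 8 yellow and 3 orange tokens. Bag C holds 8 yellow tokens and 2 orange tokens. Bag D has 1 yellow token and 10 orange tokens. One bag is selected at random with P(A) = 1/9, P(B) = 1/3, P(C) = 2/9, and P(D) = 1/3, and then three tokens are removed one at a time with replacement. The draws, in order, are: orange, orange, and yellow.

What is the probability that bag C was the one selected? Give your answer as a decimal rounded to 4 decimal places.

The likelihood of the observed sequence under each hypothesis: P(data | bag A) = (2/10)(2/10)(8/10) = 0.032; P(data | bag B) = (3/11)(3/11)(8/11) = 0.054095; P(data | bag C) = (2/10)(2/10)(8/10) = 0.032; P(data | bag D) = (10/11)(10/11)(1/11) = 0.075131.
Weighting by the prior gives 1/9 · 0.032 = 0.0035556, 1/3 · 0.054095 = 0.018032, 2/9 · 0.032 = 0.0071111, 1/3 · 0.075131 = 0.025044; these sum to 0.053742.
Hence P(bag C | data) = (0.0071111) / (0.053742) = 0.13232.

0.1323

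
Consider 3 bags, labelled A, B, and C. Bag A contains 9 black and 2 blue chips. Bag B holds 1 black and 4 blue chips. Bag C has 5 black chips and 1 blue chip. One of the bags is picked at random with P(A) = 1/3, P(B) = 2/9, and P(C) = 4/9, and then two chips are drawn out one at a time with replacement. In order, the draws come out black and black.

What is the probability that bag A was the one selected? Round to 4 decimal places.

The likelihood of the observed sequence under each hypothesis: P(data | bag A) = (9/11)(9/11) = 0.66942; P(data | bag B) = (1/5)(1/5) = 0.04; P(data | bag C) = (5/6)(5/6) = 0.69444.
Weighting by the prior gives 1/3 · 0.66942 = 0.22314, 2/9 · 0.04 = 0.0088889, 4/9 · 0.69444 = 0.30864; these sum to 0.54067.
Therefore the posterior P(bag A | data) = (0.22314) / (0.54067) = 0.41271.

0.4127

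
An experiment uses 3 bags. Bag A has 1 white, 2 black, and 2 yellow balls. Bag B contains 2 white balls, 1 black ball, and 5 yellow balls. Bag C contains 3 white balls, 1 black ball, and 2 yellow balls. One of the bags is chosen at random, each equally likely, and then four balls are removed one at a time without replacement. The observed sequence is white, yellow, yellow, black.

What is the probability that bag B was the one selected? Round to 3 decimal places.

Compute the likelihood of the observed sequence for each case: P(data | bag A) = (1/5)(2/4)(1/3)(2/2) = 0.033333; P(data | bag B) = (2/8)(5/7)(4/6)(1/5) = 0.02381; P(data | bag C) = (3/6)(2/5)(1/4)(1/3) = 0.016667.
Multiplying each by its prior: 1/3 · 0.033333 = 0.011111, 1/3 · 0.02381 = 0.0079365, 1/3 · 0.016667 = 0.0055556; these sum to 0.024603.
By Bayes' rule, P(bag B | data) = (0.0079365) / (0.024603) = 0.32258.

0.323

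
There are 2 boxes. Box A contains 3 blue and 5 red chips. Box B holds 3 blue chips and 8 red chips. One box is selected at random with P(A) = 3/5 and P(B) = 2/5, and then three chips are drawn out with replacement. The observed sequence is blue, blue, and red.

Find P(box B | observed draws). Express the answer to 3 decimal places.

The likelihood of the observed sequence under each hypothesis: P(data | box A) = (3/8)(3/8)(5/8) = 0.087891; P(data | box B) = (3/11)(3/11)(8/11) = 0.054095.
The prior-weighted likelihoods are 3/5 · 0.087891 = 0.052734, 2/5 · 0.054095 = 0.021638; these sum to 0.074372.
Hence P(box B | data) = (0.021638) / (0.074372) = 0.29094.

0.291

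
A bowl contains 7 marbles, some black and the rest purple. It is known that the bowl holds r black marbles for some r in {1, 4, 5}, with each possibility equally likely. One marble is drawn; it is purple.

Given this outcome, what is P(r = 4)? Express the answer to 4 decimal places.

Compute the likelihood of this draw for each case: P(data | r = 1) = (6/7) = 6/7; P(data | r = 4) = (3/7) = 3/7; P(data | r = 5) = (2/7) = 2/7.
Weighting by the prior gives 1/3 · 6/7 = 2/7, 1/3 · 3/7 = 1/7, 1/3 · 2/7 = 2/21; with total 11/21.
By Bayes' rule, P(r = 4 | data) = (1/7) / (11/21) = 3/11.

0.2727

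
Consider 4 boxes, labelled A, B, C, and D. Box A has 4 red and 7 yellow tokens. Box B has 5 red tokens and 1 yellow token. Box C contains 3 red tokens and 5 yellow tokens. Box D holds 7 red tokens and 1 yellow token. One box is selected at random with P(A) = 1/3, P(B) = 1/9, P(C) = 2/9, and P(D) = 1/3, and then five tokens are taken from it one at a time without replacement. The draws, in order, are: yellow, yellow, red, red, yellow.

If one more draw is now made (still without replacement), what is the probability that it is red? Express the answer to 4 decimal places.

0.3333

The likelihood of the observed sequence under each hypothesis: P(data | box A) = (7/11)(6/10)(4/9)(3/8)(5/7) = 1/22; P(data | box B) = (1/6)(0/5) = 0; P(data | box C) = (5/8)(4/7)(3/6)(2/5)(3/4) = 3/56; P(data | box D) = (1/8)(0/7) = 0.
Multiplying each by its prior: 1/3 · 1/22 = 1/66, 1/9 · 0 = 0, 2/9 · 3/56 = 1/84, 1/3 · 0 = 0; with total 25/924.
Normalising, the posterior is P(box A | data) = 14/25, P(box B | data) = 0, P(box C | data) = 11/25, P(box D | data) = 0.
The predictive probability is P(red next | data) = (1/3)(14/25) + (1/3)(11/25) = 1/3.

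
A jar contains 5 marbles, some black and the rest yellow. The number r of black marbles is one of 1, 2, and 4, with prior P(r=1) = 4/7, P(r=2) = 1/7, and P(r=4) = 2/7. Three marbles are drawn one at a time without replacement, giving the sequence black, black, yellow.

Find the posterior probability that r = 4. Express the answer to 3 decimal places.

The likelihood of the observed sequence under each hypothesis: P(data | r = 1) = (1/5)(0/4) = 0; P(data | r = 2) = (2/5)(1/4)(3/3) = 1/10; P(data | r = 4) = (4/5)(3/4)(1/3) = 1/5.
The prior-weighted likelihoods are 4/7 · 0 = 0, 1/7 · 1/10 = 1/70, 2/7 · 1/5 = 2/35; summing to 1/14.
By Bayes' rule, P(r = 4 | data) = (2/35) / (1/14) = 4/5.

0.800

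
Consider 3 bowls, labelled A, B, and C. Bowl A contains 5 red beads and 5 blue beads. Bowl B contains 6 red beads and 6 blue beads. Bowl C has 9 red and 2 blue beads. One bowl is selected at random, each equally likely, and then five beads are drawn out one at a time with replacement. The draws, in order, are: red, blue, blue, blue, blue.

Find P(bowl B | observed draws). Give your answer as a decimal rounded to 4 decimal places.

The likelihood of the observed sequence under each hypothesis: P(data | bowl A) = (5/10)(5/10)(5/10)(5/10)(5/10) = 0.03125; P(data | bowl B) = (6/12)(6/12)(6/12)(6/12)(6/12) = 0.03125; P(data | bowl C) = (9/11)(2/11)(2/11)(2/11)(2/11) = 0.00089413.
The prior-weighted likelihoods are 1/3 · 0.03125 = 0.010417, 1/3 · 0.03125 = 0.010417, 1/3 · 0.00089413 = 0.00029804; with total 0.021131.
So P(bowl B | data) = (0.010417) / (0.021131) = 0.49295.

0.4929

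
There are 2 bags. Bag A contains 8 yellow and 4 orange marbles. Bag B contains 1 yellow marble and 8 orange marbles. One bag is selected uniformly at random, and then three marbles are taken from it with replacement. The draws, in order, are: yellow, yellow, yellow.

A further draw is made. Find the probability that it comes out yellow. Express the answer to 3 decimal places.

For each hypothesis, P(data | H) works out to: P(data | bag A) = (8/12)(8/12)(8/12) = 0.2963; P(data | bag B) = (1/9)(1/9)(1/9) = 0.0013717.
Weighting by the prior gives 1/2 · 0.2963 = 0.14815, 1/2 · 0.0013717 = 0.00068587; with total 0.14883.
Normalising, the posterior is P(bag A | data) = 0.99539, P(bag B | data) = 0.0046083.
Averaging over the posterior, P(yellow next | data) = (2/3)(0.99539) + (1/9)(0.0046083) = 0.66411.

0.664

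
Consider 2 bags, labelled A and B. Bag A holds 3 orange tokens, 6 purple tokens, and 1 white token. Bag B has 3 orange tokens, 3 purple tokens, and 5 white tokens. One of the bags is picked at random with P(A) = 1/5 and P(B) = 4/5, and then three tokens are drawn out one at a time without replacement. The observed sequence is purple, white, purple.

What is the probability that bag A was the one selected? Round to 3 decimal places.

For each hypothesis, P(data | H) works out to: P(data | bag A) = (6/10)(1/9)(5/8) = 0.041667; P(data | bag B) = (3/11)(5/10)(2/9) = 0.030303.
Multiplying each by its prior: 1/5 · 0.041667 = 0.0083333, 4/5 · 0.030303 = 0.024242; with total 0.032576.
Therefore the posterior P(bag A | data) = (0.0083333) / (0.032576) = 0.25581.

0.256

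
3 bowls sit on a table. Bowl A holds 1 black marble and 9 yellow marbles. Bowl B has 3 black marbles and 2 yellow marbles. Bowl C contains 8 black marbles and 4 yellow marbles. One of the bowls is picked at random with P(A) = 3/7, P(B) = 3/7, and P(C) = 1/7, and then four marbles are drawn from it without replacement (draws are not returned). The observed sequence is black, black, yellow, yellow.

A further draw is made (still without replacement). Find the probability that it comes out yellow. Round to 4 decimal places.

0.0397

Under each hypothesis, the probability of the observed sequence is: P(data | bowl A) = (1/10)(0/9) = 0; P(data | bowl B) = (3/5)(2/4)(2/3)(1/2) = 0.1; P(data | bowl C) = (8/12)(7/11)(4/10)(3/9) = 0.056566.
Multiplying each by its prior: 3/7 · 0 = 0, 3/7 · 0.1 = 0.042857, 1/7 · 0.056566 = 0.0080808; with total 0.050938.
The posterior is then P(bowl A | data) = 0, P(bowl B | data) = 0.84136, P(bowl C | data) = 0.15864.
Averaging over the posterior, P(yellow next | data) = (0)(0.84136) + (1/4)(0.15864) = 0.03966.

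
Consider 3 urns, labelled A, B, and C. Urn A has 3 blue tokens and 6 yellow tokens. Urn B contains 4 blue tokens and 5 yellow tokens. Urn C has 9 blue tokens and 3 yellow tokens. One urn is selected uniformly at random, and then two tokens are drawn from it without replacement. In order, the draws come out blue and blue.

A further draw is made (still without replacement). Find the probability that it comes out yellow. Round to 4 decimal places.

Under each hypothesis, the probability of the observed sequence is: P(data | urn A) = (3/9)(2/8) = 1/12; P(data | urn B) = (4/9)(3/8) = 1/6; P(data | urn C) = (9/12)(8/11) = 6/11.
Weighting by the prior gives 1/3 · 1/12 = 1/36, 1/3 · 1/6 = 1/18, 1/3 · 6/11 = 2/11; with total 35/132.
The posterior is then P(urn A | data) = 0.10476, P(urn B | data) = 0.20952, P(urn C | data) = 0.68571.
The predictive probability is P(yellow next | data) = (6/7)(0.10476) + (5/7)(0.20952) + (3/10)(0.68571) = 0.44517.

0.4452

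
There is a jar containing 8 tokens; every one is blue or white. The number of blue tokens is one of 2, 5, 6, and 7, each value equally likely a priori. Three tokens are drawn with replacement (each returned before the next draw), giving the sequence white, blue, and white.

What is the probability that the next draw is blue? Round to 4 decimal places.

Under each hypothesis, the probability of the observed sequence is: P(data | r = 2) = (6/8)(2/8)(6/8) = 0.14062; P(data | r = 5) = (3/8)(5/8)(3/8) = 0.087891; P(data | r = 6) = (2/8)(6/8)(2/8) = 0.046875; P(data | r = 7) = (1/8)(7/8)(1/8) = 0.013672.
Multiplying each by its prior: 1/4 · 0.14062 = 0.035156, 1/4 · 0.087891 = 0.021973, 1/4 · 0.046875 = 0.011719, 1/4 · 0.013672 = 0.003418; these sum to 0.072266.
Dividing through by the total gives posterior P(r = 2 | data) = 0.48649, P(r = 5 | data) = 0.30405, P(r = 6 | data) = 0.16216, P(r = 7 | data) = 0.047297.
So P(blue next | data) = Σ P(blue next | H) P(H | data) = (1/4)(0.48649) + (5/8)(0.30405) + (3/4)(0.16216) + (7/8)(0.047297) = 0.47466.

0.4747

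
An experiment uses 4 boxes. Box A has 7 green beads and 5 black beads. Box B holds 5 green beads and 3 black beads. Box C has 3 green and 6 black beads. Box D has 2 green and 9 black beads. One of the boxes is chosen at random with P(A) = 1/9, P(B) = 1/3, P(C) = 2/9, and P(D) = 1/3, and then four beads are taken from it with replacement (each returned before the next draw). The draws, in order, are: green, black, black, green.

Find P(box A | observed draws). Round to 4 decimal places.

The likelihood of the observed sequence under each hypothesis: P(data | box A) = (7/12)(5/12)(5/12)(7/12) = 0.059076; P(data | box B) = (5/8)(3/8)(3/8)(5/8) = 0.054932; P(data | box C) = (3/9)(6/9)(6/9)(3/9) = 0.049383; P(data | box D) = (2/11)(9/11)(9/11)(2/11) = 0.02213.
The prior-weighted likelihoods are 1/9 · 0.059076 = 0.006564, 1/3 · 0.054932 = 0.018311, 2/9 · 0.049383 = 0.010974, 1/3 · 0.02213 = 0.0073765; with total 0.043225.
By Bayes' rule, P(box A | data) = (0.006564) / (0.043225) = 0.15186.

0.1519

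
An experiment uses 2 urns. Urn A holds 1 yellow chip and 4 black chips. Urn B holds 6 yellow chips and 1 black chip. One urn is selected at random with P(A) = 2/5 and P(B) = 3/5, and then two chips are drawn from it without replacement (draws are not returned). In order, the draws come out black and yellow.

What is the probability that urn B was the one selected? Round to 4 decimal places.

The likelihood of the observed sequence under each hypothesis: P(data | urn A) = (4/5)(1/4) = 1/5; P(data | urn B) = (1/7)(6/6) = 1/7.
Multiplying each by its prior: 2/5 · 1/5 = 2/25, 3/5 · 1/7 = 3/35; summing to 29/175.
Hence P(urn B | data) = (3/35) / (29/175) = 15/29.

0.5172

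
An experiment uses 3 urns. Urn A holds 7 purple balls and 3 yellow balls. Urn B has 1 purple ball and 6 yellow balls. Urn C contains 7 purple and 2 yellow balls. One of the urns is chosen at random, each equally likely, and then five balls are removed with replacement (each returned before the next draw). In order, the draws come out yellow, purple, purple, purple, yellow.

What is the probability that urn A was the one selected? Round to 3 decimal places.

0.549

The likelihood of the observed sequence under each hypothesis: P(data | urn A) = (3/10)(7/10)(7/10)(7/10)(3/10) = 0.03087; P(data | urn B) = (6/7)(1/7)(1/7)(1/7)(6/7) = 0.002142; P(data | urn C) = (2/9)(7/9)(7/9)(7/9)(2/9) = 0.023235.
The prior-weighted likelihoods are 1/3 · 0.03087 = 0.01029, 1/3 · 0.002142 = 0.00071399, 1/3 · 0.023235 = 0.007745; these sum to 0.018749.
By Bayes' rule, P(urn A | data) = (0.01029) / (0.018749) = 0.54883.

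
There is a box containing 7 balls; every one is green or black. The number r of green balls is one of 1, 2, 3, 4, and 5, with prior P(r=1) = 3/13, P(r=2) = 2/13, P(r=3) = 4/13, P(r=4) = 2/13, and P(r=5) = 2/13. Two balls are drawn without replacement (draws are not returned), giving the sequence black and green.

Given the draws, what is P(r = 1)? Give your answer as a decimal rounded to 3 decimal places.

Compute the likelihood of the observed sequence for each case: P(data | r = 1) = (6/7)(1/6) = 1/7; P(data | r = 2) = (5/7)(2/6) = 5/21; P(data | r = 3) = (4/7)(3/6) = 2/7; P(data | r = 4) = (3/7)(4/6) = 2/7; P(data | r = 5) = (2/7)(5/6) = 5/21.
Weighting by the prior gives 3/13 · 1/7 = 3/91, 2/13 · 5/21 = 10/273, 4/13 · 2/7 = 8/91, 2/13 · 2/7 = 4/91, 2/13 · 5/21 = 10/273; summing to 5/21.
Hence P(r = 1 | data) = (3/91) / (5/21) = 9/65.

0.138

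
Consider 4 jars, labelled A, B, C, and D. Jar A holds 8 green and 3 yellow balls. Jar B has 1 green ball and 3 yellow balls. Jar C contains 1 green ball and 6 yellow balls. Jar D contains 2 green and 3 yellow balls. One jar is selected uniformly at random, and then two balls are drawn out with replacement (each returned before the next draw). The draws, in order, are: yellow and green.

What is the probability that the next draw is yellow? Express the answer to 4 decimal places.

The likelihood of the observed sequence under each hypothesis: P(data | jar A) = (3/11)(8/11) = 0.19835; P(data | jar B) = (3/4)(1/4) = 0.1875; P(data | jar C) = (6/7)(1/7) = 0.12245; P(data | jar D) = (3/5)(2/5) = 0.24.
Weighting by the prior gives 1/4 · 0.19835 = 0.049587, 1/4 · 0.1875 = 0.046875, 1/4 · 0.12245 = 0.030612, 1/4 · 0.24 = 0.06; these sum to 0.18707.
Dividing through by the total gives posterior P(jar A | data) = 0.26507, P(jar B | data) = 0.25057, P(jar C | data) = 0.16364, P(jar D | data) = 0.32073.
The predictive probability is P(yellow next | data) = (3/11)(0.26507) + (3/4)(0.25057) + (6/7)(0.16364) + (3/5)(0.32073) = 0.59291.

0.5929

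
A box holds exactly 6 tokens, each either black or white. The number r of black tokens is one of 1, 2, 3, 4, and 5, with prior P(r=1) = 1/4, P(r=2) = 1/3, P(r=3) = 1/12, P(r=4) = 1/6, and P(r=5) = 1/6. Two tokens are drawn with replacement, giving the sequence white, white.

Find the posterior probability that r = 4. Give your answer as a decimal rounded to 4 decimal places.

Under each hypothesis, the probability of the observed sequence is: P(data | r = 1) = (5/6)(5/6) = 25/36; P(data | r = 2) = (4/6)(4/6) = 4/9; P(data | r = 3) = (3/6)(3/6) = 1/4; P(data | r = 4) = (2/6)(2/6) = 1/9; P(data | r = 5) = (1/6)(1/6) = 1/36.
Weighting by the prior gives 1/4 · 25/36 = 25/144, 1/3 · 4/9 = 4/27, 1/12 · 1/4 = 1/48, 1/6 · 1/9 = 1/54, 1/6 · 1/36 = 1/216; with total 79/216.
Hence P(r = 4 | data) = (1/54) / (79/216) = 4/79.

0.0506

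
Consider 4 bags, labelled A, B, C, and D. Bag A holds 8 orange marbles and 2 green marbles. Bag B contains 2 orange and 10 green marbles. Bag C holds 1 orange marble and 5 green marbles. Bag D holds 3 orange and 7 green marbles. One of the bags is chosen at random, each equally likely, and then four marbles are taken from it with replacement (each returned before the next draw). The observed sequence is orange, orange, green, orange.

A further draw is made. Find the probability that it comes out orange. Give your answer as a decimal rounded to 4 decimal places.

0.6889

For each hypothesis, P(data | H) works out to: P(data | bag A) = (8/10)(8/10)(2/10)(8/10) = 0.1024; P(data | bag B) = (2/12)(2/12)(10/12)(2/12) = 0.003858; P(data | bag C) = (1/6)(1/6)(5/6)(1/6) = 0.003858; P(data | bag D) = (3/10)(3/10)(7/10)(3/10) = 0.0189.
Weighting by the prior gives 1/4 · 0.1024 = 0.0256, 1/4 · 0.003858 = 0.00096451, 1/4 · 0.003858 = 0.00096451, 1/4 · 0.0189 = 0.004725; with total 0.032254.
Normalising, the posterior is P(bag A | data) = 0.7937, P(bag B | data) = 0.029903, P(bag C | data) = 0.029903, P(bag D | data) = 0.14649.
The predictive probability is P(orange next | data) = (4/5)(0.7937) + (1/6)(0.029903) + (1/6)(0.029903) + (3/10)(0.14649) = 0.68888.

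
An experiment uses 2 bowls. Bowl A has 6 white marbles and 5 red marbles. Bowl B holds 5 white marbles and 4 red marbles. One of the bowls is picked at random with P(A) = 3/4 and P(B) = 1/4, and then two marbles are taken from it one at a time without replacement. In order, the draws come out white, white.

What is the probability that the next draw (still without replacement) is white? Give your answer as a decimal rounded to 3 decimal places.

0.440

Compute the likelihood of the observed sequence for each case: P(data | bowl A) = (6/11)(5/10) = 3/11; P(data | bowl B) = (5/9)(4/8) = 5/18.
Weighting by the prior gives 3/4 · 3/11 = 9/44, 1/4 · 5/18 = 5/72; these sum to 217/792.
Dividing through by the total gives posterior P(bowl A | data) = 0.74654, P(bowl B | data) = 0.25346.
The predictive probability is P(white next | data) = (4/9)(0.74654) + (3/7)(0.25346) = 0.44042.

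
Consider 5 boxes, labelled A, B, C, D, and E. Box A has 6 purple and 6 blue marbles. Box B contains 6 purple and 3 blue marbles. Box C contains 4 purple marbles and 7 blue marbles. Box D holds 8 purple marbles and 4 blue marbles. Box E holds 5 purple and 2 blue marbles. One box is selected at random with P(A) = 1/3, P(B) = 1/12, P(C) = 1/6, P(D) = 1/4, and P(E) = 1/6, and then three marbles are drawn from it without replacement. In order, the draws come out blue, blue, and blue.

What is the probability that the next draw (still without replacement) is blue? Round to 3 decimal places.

Under each hypothesis, the probability of the observed sequence is: P(data | box A) = (6/12)(5/11)(4/10) = 0.090909; P(data | box B) = (3/9)(2/8)(1/7) = 0.011905; P(data | box C) = (7/11)(6/10)(5/9) = 0.21212; P(data | box D) = (4/12)(3/11)(2/10) = 0.018182; P(data | box E) = (2/7)(1/6)(0/5) = 0.
The prior-weighted likelihoods are 1/3 · 0.090909 = 0.030303, 1/12 · 0.011905 = 0.00099206, 1/6 · 0.21212 = 0.035354, 1/4 · 0.018182 = 0.0045455, 1/6 · 0 = 0; summing to 0.071194.
Dividing through by the total gives posterior P(box A | data) = 0.42564, P(box B | data) = 0.013935, P(box C | data) = 0.49658, P(box D | data) = 0.063846, P(box E | data) = 0.
So P(blue next | data) = Σ P(blue next | H) P(H | data) = (1/3)(0.42564) + (0)(0.013935) + (1/2)(0.49658) + (1/9)(0.063846) = 0.39726.

0.397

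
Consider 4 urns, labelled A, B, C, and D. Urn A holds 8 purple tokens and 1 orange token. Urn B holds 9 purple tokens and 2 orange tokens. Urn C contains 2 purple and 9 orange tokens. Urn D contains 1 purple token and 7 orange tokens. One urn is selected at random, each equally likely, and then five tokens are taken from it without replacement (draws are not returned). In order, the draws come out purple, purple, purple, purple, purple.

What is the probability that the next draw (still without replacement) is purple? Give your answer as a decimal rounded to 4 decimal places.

The likelihood of the observed sequence under each hypothesis: P(data | urn A) = (8/9)(7/8)(6/7)(5/6)(4/5) = 4/9; P(data | urn B) = (9/11)(8/10)(7/9)(6/8)(5/7) = 3/11; P(data | urn C) = (2/11)(1/10)(0/9) = 0; P(data | urn D) = (1/8)(0/7) = 0.
Multiplying each by its prior: 1/4 · 4/9 = 1/9, 1/4 · 3/11 = 3/44, 1/4 · 0 = 0, 1/4 · 0 = 0; with total 71/396.
Dividing through by the total gives posterior P(urn A | data) = 44/71, P(urn B | data) = 27/71, P(urn C | data) = 0, P(urn D | data) = 0.
So P(purple next | data) = Σ P(purple next | H) P(H | data) = (3/4)(44/71) + (2/3)(27/71) = 51/71.

0.7183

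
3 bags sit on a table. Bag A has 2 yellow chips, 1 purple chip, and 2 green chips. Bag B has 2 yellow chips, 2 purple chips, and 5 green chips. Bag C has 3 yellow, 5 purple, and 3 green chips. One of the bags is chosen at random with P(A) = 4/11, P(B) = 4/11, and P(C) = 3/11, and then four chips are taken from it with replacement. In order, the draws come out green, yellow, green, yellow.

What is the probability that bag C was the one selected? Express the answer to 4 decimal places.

0.0922

The likelihood of the observed sequence under each hypothesis: P(data | bag A) = (2/5)(2/5)(2/5)(2/5) = 0.0256; P(data | bag B) = (5/9)(2/9)(5/9)(2/9) = 0.015242; P(data | bag C) = (3/11)(3/11)(3/11)(3/11) = 0.0055324.
Weighting by the prior gives 4/11 · 0.0256 = 0.0093091, 4/11 · 0.015242 = 0.0055424, 3/11 · 0.0055324 = 0.0015088; with total 0.01636.
By Bayes' rule, P(bag C | data) = (0.0015088) / (0.01636) = 0.092225.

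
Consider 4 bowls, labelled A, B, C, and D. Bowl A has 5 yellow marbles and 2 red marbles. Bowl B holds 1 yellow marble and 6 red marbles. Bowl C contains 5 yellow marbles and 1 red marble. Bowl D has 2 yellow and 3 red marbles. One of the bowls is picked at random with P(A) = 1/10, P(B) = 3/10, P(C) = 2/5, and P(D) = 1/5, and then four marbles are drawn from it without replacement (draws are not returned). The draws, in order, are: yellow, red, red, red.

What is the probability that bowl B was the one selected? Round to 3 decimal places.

Compute the likelihood of the observed sequence for each case: P(data | bowl A) = (5/7)(2/6)(1/5)(0/4) = 0; P(data | bowl B) = (1/7)(6/6)(5/5)(4/4) = 1/7; P(data | bowl C) = (5/6)(1/5)(0/4) = 0; P(data | bowl D) = (2/5)(3/4)(2/3)(1/2) = 1/10.
The prior-weighted likelihoods are 1/10 · 0 = 0, 3/10 · 1/7 = 3/70, 2/5 · 0 = 0, 1/5 · 1/10 = 1/50; summing to 11/175.
Hence P(bowl B | data) = (3/70) / (11/175) = 15/22.

0.682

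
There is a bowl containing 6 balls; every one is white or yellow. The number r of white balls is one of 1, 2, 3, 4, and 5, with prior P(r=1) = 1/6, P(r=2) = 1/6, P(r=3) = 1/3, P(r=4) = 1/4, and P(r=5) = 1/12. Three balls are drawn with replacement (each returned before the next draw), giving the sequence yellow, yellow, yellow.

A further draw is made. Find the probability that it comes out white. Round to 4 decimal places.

0.3037

For each hypothesis, P(data | H) works out to: P(data | r = 1) = (5/6)(5/6)(5/6) = 0.5787; P(data | r = 2) = (4/6)(4/6)(4/6) = 0.2963; P(data | r = 3) = (3/6)(3/6)(3/6) = 0.125; P(data | r = 4) = (2/6)(2/6)(2/6) = 0.037037; P(data | r = 5) = (1/6)(1/6)(1/6) = 0.0046296.
Multiplying each by its prior: 1/6 · 0.5787 = 0.096451, 1/6 · 0.2963 = 0.049383, 1/3 · 0.125 = 0.041667, 1/4 · 0.037037 = 0.0092593, 1/12 · 0.0046296 = 0.0003858; these sum to 0.19715.
Normalising, the posterior is P(r = 1 | data) = 0.48924, P(r = 2 | data) = 0.25049, P(r = 3 | data) = 0.21135, P(r = 4 | data) = 0.046967, P(r = 5 | data) = 0.0019569.
The predictive probability is P(white next | data) = (1/6)(0.48924) + (1/3)(0.25049) + (1/2)(0.21135) + (2/3)(0.046967) + (5/6)(0.0019569) = 0.30365.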